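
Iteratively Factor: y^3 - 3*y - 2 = (y + 1)*(y^2 - y - 2) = (y + 1)^2*(y - 2)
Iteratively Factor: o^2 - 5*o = (o)*(o - 5)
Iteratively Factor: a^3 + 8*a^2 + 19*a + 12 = (a + 4)*(a^2 + 4*a + 3) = (a + 3)*(a + 4)*(a + 1)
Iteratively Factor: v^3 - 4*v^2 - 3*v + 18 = (v - 3)*(v^2 - v - 6) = (v - 3)^2*(v + 2)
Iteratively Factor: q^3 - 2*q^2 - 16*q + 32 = (q - 4)*(q^2 + 2*q - 8) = (q - 4)*(q + 4)*(q - 2)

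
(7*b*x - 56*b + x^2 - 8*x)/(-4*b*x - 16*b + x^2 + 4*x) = (-7*b*x + 56*b - x^2 + 8*x)/(4*b*x + 16*b - x^2 - 4*x)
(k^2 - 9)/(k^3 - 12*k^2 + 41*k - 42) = (k + 3)/(k^2 - 9*k + 14)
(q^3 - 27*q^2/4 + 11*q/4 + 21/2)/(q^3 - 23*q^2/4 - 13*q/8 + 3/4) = 2*(4*q^2 - 3*q - 7)/(8*q^2 + 2*q - 1)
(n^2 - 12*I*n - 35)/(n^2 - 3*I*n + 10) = (n - 7*I)/(n + 2*I)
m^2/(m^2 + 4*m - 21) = m^2/(m^2 + 4*m - 21)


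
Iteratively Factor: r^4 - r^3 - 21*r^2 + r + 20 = (r + 1)*(r^3 - 2*r^2 - 19*r + 20) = (r + 1)*(r + 4)*(r^2 - 6*r + 5) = (r - 5)*(r + 1)*(r + 4)*(r - 1)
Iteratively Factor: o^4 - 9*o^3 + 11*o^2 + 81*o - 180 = (o - 5)*(o^3 - 4*o^2 - 9*o + 36) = (o - 5)*(o + 3)*(o^2 - 7*o + 12) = (o - 5)*(o - 4)*(o + 3)*(o - 3)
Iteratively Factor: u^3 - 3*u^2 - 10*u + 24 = (u + 3)*(u^2 - 6*u + 8) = (u - 4)*(u + 3)*(u - 2)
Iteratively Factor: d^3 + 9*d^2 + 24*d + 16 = (d + 1)*(d^2 + 8*d + 16) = (d + 1)*(d + 4)*(d + 4)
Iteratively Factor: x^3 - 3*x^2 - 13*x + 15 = (x - 5)*(x^2 + 2*x - 3) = (x - 5)*(x + 3)*(x - 1)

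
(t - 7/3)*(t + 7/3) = t^2 - 49/9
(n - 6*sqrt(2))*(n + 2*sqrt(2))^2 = n^3 - 2*sqrt(2)*n^2 - 40*n - 48*sqrt(2)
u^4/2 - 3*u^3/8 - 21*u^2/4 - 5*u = u*(u/2 + 1)*(u - 4)*(u + 5/4)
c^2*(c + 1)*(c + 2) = c^4 + 3*c^3 + 2*c^2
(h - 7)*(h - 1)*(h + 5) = h^3 - 3*h^2 - 33*h + 35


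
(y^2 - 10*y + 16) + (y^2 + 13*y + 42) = 2*y^2 + 3*y + 58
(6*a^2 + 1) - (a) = 6*a^2 - a + 1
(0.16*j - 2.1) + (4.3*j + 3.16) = 4.46*j + 1.06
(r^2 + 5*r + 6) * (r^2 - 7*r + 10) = r^4 - 2*r^3 - 19*r^2 + 8*r + 60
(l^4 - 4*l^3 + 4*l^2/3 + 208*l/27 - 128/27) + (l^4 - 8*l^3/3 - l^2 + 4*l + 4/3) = 2*l^4 - 20*l^3/3 + l^2/3 + 316*l/27 - 92/27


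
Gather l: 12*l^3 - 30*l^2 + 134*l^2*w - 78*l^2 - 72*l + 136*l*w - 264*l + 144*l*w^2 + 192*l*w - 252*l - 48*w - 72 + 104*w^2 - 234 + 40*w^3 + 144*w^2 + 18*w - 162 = 12*l^3 + l^2*(134*w - 108) + l*(144*w^2 + 328*w - 588) + 40*w^3 + 248*w^2 - 30*w - 468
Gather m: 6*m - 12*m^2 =-12*m^2 + 6*m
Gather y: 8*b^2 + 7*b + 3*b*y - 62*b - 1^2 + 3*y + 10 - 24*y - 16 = 8*b^2 - 55*b + y*(3*b - 21) - 7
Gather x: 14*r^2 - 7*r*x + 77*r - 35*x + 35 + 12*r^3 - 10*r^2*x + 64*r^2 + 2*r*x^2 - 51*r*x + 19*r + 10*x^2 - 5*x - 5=12*r^3 + 78*r^2 + 96*r + x^2*(2*r + 10) + x*(-10*r^2 - 58*r - 40) + 30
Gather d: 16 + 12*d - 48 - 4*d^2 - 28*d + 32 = -4*d^2 - 16*d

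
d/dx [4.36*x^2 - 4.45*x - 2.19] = 8.72*x - 4.45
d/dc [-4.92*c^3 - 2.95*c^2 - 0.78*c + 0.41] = -14.76*c^2 - 5.9*c - 0.78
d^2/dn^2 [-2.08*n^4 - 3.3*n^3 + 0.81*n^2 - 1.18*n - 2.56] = -24.96*n^2 - 19.8*n + 1.62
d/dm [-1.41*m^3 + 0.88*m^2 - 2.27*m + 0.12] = -4.23*m^2 + 1.76*m - 2.27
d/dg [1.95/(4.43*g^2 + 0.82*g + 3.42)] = (-17.277*g - 1.599)/(4.43*g^2 + 0.82*g + 3.42)^2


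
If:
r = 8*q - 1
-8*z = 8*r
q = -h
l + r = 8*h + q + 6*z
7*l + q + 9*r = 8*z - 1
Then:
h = -33/304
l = 49/304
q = 33/304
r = -5/38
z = 5/38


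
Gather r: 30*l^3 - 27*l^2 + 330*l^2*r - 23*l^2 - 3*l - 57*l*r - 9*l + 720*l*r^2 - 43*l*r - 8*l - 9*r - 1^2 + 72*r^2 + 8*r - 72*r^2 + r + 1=30*l^3 - 50*l^2 + 720*l*r^2 - 20*l + r*(330*l^2 - 100*l)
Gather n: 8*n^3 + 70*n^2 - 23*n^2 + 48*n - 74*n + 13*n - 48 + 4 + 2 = 8*n^3 + 47*n^2 - 13*n - 42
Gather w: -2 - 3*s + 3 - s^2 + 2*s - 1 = -s^2 - s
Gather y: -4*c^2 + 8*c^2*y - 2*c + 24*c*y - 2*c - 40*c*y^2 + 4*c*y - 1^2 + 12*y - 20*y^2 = -4*c^2 - 4*c + y^2*(-40*c - 20) + y*(8*c^2 + 28*c + 12) - 1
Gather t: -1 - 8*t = -8*t - 1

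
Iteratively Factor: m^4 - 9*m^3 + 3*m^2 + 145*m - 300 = (m - 5)*(m^3 - 4*m^2 - 17*m + 60) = (m - 5)^2*(m^2 + m - 12) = (m - 5)^2*(m - 3)*(m + 4)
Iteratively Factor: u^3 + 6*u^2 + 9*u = (u + 3)*(u^2 + 3*u) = (u + 3)^2*(u)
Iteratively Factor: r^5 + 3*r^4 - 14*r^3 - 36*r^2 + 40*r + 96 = (r + 2)*(r^4 + r^3 - 16*r^2 - 4*r + 48) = (r - 3)*(r + 2)*(r^3 + 4*r^2 - 4*r - 16) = (r - 3)*(r - 2)*(r + 2)*(r^2 + 6*r + 8) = (r - 3)*(r - 2)*(r + 2)*(r + 4)*(r + 2)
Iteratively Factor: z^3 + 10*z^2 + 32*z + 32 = (z + 2)*(z^2 + 8*z + 16) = (z + 2)*(z + 4)*(z + 4)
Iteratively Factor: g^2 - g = (g)*(g - 1)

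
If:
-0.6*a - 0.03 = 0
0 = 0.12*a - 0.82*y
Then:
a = -0.05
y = -0.01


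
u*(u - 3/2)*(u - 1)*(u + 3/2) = u^4 - u^3 - 9*u^2/4 + 9*u/4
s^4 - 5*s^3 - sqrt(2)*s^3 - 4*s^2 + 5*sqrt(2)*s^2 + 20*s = s*(s - 5)*(s - 2*sqrt(2))*(s + sqrt(2))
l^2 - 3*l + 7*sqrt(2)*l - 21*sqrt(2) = (l - 3)*(l + 7*sqrt(2))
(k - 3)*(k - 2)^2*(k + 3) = k^4 - 4*k^3 - 5*k^2 + 36*k - 36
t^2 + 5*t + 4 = (t + 1)*(t + 4)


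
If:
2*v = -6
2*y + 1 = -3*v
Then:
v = -3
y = 4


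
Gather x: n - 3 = n - 3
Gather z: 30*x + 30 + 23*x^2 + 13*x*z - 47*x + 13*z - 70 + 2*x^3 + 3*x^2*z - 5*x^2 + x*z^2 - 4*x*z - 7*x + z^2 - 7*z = 2*x^3 + 18*x^2 - 24*x + z^2*(x + 1) + z*(3*x^2 + 9*x + 6) - 40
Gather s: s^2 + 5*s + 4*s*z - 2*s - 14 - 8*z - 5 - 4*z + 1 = s^2 + s*(4*z + 3) - 12*z - 18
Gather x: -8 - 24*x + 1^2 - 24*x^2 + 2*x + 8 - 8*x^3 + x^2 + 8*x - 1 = -8*x^3 - 23*x^2 - 14*x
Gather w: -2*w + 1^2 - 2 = -2*w - 1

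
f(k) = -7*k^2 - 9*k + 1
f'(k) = -14*k - 9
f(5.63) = -271.55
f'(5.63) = -87.82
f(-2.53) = -21.04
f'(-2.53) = 26.42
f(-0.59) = 3.87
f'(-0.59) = -0.74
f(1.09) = -17.13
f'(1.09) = -24.26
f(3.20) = -99.48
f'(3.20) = -53.80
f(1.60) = -31.32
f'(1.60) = -31.40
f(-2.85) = -30.21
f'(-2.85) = 30.90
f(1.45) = -26.77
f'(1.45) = -29.30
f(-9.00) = -485.00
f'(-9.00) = 117.00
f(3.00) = -89.00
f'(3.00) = -51.00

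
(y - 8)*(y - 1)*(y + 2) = y^3 - 7*y^2 - 10*y + 16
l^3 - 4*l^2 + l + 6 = (l - 3)*(l - 2)*(l + 1)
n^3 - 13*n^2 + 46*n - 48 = (n - 8)*(n - 3)*(n - 2)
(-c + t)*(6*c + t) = -6*c^2 + 5*c*t + t^2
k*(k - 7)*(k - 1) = k^3 - 8*k^2 + 7*k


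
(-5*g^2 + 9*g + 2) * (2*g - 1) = -10*g^3 + 23*g^2 - 5*g - 2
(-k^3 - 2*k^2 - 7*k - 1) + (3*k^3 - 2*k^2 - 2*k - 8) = 2*k^3 - 4*k^2 - 9*k - 9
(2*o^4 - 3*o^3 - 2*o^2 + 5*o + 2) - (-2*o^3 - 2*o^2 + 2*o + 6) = 2*o^4 - o^3 + 3*o - 4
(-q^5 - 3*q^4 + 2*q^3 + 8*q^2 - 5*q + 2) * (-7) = 7*q^5 + 21*q^4 - 14*q^3 - 56*q^2 + 35*q - 14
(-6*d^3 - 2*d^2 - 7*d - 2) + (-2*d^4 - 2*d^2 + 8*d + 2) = -2*d^4 - 6*d^3 - 4*d^2 + d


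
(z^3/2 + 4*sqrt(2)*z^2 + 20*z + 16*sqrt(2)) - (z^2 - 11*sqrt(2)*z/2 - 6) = z^3/2 - z^2 + 4*sqrt(2)*z^2 + 11*sqrt(2)*z/2 + 20*z + 6 + 16*sqrt(2)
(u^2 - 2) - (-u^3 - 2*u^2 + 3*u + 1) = u^3 + 3*u^2 - 3*u - 3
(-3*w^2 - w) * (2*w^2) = -6*w^4 - 2*w^3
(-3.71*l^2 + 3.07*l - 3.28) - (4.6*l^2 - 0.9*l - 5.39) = -8.31*l^2 + 3.97*l + 2.11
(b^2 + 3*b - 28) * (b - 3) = b^3 - 37*b + 84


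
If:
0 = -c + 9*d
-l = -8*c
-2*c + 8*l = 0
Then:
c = 0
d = 0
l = 0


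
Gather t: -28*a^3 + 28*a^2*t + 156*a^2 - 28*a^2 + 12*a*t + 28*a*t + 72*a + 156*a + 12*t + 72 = -28*a^3 + 128*a^2 + 228*a + t*(28*a^2 + 40*a + 12) + 72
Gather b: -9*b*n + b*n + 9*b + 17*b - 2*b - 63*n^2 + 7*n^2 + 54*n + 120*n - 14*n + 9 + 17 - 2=b*(24 - 8*n) - 56*n^2 + 160*n + 24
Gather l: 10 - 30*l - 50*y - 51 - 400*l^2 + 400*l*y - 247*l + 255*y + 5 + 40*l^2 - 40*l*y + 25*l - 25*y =-360*l^2 + l*(360*y - 252) + 180*y - 36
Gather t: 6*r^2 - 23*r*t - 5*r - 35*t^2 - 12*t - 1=6*r^2 - 5*r - 35*t^2 + t*(-23*r - 12) - 1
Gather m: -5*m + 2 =2 - 5*m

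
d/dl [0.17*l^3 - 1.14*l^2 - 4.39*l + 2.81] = 0.51*l^2 - 2.28*l - 4.39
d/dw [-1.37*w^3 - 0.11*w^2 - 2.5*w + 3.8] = -4.11*w^2 - 0.22*w - 2.5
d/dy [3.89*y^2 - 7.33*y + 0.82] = 7.78*y - 7.33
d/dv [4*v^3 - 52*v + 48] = 12*v^2 - 52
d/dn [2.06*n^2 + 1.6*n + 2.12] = 4.12*n + 1.6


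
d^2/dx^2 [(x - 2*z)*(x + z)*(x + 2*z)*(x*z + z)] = 2*z*(6*x^2 + 3*x*z + 3*x - 4*z^2 + z)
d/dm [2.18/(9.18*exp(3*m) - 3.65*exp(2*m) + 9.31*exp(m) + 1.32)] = (-60.0372*exp(2*m) + 15.914*exp(m) - 20.2958)*exp(m)/(9.18*exp(3*m) - 3.65*exp(2*m) + 9.31*exp(m) + 1.32)^2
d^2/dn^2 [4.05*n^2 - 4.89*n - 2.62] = 8.10000000000000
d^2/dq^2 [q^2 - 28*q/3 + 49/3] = 2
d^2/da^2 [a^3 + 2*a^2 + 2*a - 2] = 6*a + 4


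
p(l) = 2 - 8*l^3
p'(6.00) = -864.00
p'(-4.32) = -447.90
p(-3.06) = 231.22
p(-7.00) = 2746.00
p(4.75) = -855.38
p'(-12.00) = -3456.00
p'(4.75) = -541.50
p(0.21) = 1.93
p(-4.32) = 646.97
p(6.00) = -1726.00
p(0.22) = 1.91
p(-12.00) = 13826.00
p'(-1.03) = -25.46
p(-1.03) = 10.74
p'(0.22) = -1.16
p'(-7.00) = -1176.00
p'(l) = -24*l^2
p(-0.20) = 2.06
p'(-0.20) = -0.96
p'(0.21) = -1.06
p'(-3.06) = -224.73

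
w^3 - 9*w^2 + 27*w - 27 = (w - 3)^3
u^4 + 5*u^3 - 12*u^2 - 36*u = u*(u - 3)*(u + 2)*(u + 6)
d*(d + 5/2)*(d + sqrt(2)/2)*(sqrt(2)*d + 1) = sqrt(2)*d^4 + 2*d^3 + 5*sqrt(2)*d^3/2 + sqrt(2)*d^2/2 + 5*d^2 + 5*sqrt(2)*d/4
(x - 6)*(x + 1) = x^2 - 5*x - 6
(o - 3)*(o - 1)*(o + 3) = o^3 - o^2 - 9*o + 9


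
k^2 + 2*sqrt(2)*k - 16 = (k - 2*sqrt(2))*(k + 4*sqrt(2))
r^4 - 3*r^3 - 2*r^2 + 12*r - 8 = (r - 2)^2*(r - 1)*(r + 2)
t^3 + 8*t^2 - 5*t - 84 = (t - 3)*(t + 4)*(t + 7)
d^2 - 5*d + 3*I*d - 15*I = (d - 5)*(d + 3*I)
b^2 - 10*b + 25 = (b - 5)^2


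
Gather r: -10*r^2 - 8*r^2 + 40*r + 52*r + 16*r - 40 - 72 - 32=-18*r^2 + 108*r - 144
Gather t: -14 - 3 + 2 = -15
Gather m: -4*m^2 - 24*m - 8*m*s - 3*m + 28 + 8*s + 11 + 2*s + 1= -4*m^2 + m*(-8*s - 27) + 10*s + 40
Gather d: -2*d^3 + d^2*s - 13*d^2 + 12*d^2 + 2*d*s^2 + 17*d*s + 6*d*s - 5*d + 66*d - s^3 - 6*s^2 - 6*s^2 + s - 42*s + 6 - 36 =-2*d^3 + d^2*(s - 1) + d*(2*s^2 + 23*s + 61) - s^3 - 12*s^2 - 41*s - 30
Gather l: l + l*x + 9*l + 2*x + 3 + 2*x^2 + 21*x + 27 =l*(x + 10) + 2*x^2 + 23*x + 30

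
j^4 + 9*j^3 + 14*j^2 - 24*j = j*(j - 1)*(j + 4)*(j + 6)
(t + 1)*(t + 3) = t^2 + 4*t + 3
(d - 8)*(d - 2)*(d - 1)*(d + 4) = d^4 - 7*d^3 - 18*d^2 + 88*d - 64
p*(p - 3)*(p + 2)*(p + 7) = p^4 + 6*p^3 - 13*p^2 - 42*p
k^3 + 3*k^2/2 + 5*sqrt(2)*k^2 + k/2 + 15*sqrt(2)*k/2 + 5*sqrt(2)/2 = (k + 1/2)*(k + 1)*(k + 5*sqrt(2))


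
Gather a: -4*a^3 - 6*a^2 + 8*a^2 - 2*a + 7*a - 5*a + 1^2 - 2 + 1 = -4*a^3 + 2*a^2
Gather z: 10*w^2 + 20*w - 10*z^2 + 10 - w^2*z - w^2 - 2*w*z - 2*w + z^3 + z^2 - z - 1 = 9*w^2 + 18*w + z^3 - 9*z^2 + z*(-w^2 - 2*w - 1) + 9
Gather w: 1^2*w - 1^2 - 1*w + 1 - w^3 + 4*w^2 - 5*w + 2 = -w^3 + 4*w^2 - 5*w + 2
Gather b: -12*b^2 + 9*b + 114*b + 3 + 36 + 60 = -12*b^2 + 123*b + 99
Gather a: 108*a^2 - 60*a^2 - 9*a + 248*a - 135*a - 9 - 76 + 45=48*a^2 + 104*a - 40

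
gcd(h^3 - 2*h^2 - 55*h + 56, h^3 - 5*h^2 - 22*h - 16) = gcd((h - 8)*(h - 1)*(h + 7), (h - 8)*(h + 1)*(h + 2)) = h - 8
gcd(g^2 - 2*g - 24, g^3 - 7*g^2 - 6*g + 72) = g - 6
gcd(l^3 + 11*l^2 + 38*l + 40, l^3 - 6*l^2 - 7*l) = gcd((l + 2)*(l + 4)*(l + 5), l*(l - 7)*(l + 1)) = 1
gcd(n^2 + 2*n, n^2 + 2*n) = n^2 + 2*n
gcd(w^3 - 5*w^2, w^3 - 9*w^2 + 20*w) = w^2 - 5*w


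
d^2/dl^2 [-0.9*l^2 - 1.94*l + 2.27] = -1.80000000000000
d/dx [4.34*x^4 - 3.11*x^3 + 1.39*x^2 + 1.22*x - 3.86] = 17.36*x^3 - 9.33*x^2 + 2.78*x + 1.22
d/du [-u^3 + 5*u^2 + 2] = u*(10 - 3*u)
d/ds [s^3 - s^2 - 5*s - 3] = 3*s^2 - 2*s - 5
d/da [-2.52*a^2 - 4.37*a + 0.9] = -5.04*a - 4.37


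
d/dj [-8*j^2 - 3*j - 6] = -16*j - 3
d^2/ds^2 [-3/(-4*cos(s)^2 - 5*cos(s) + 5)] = 3*(-64*sin(s)^4 + 137*sin(s)^2 + 50*cos(s) - 15*cos(3*s) + 17)/(-4*sin(s)^2 + 5*cos(s) - 1)^3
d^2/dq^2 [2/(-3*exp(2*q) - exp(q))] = 2*((3*exp(q) + 1)*(12*exp(q) + 1) - 2*(6*exp(q) + 1)^2)*exp(-q)/(3*exp(q) + 1)^3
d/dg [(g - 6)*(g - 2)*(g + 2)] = 3*g^2 - 12*g - 4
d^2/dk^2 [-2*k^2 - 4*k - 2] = -4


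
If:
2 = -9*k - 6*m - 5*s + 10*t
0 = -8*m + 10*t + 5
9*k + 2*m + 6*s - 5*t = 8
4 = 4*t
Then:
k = -263/36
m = 15/8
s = 25/2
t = 1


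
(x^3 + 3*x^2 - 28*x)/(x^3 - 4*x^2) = (x + 7)/x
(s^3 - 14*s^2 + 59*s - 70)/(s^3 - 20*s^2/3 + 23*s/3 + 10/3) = 3*(s - 7)/(3*s + 1)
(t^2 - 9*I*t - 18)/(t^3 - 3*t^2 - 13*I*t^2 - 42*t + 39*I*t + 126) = (t - 3*I)/(t^2 - t*(3 + 7*I) + 21*I)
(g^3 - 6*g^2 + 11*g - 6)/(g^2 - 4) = (g^2 - 4*g + 3)/(g + 2)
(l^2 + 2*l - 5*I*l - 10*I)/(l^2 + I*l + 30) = (l + 2)/(l + 6*I)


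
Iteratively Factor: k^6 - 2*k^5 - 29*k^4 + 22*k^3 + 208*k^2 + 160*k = (k)*(k^5 - 2*k^4 - 29*k^3 + 22*k^2 + 208*k + 160) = k*(k - 5)*(k^4 + 3*k^3 - 14*k^2 - 48*k - 32) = k*(k - 5)*(k - 4)*(k^3 + 7*k^2 + 14*k + 8) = k*(k - 5)*(k - 4)*(k + 4)*(k^2 + 3*k + 2) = k*(k - 5)*(k - 4)*(k + 1)*(k + 4)*(k + 2)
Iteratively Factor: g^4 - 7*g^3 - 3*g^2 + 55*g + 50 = (g - 5)*(g^3 - 2*g^2 - 13*g - 10) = (g - 5)^2*(g^2 + 3*g + 2) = (g - 5)^2*(g + 1)*(g + 2)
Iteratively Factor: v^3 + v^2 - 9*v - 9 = (v + 3)*(v^2 - 2*v - 3) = (v + 1)*(v + 3)*(v - 3)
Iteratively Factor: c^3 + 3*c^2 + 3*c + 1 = (c + 1)*(c^2 + 2*c + 1) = (c + 1)^2*(c + 1)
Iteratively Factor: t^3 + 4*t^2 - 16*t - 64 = (t - 4)*(t^2 + 8*t + 16) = (t - 4)*(t + 4)*(t + 4)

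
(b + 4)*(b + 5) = b^2 + 9*b + 20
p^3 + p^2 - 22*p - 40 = (p - 5)*(p + 2)*(p + 4)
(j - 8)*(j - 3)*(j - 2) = j^3 - 13*j^2 + 46*j - 48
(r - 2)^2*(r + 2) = r^3 - 2*r^2 - 4*r + 8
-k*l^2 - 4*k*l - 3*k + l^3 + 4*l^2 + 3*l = (-k + l)*(l + 1)*(l + 3)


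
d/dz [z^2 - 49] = 2*z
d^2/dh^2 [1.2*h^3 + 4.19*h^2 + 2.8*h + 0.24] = 7.2*h + 8.38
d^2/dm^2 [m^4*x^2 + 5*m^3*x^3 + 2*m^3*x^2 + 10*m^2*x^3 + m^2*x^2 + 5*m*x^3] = x^2*(12*m^2 + 30*m*x + 12*m + 20*x + 2)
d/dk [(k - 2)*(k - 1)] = 2*k - 3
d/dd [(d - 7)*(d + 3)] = 2*d - 4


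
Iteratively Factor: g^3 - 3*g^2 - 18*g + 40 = (g + 4)*(g^2 - 7*g + 10) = (g - 2)*(g + 4)*(g - 5)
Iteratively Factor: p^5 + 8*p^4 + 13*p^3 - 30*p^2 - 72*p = (p + 3)*(p^4 + 5*p^3 - 2*p^2 - 24*p) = (p + 3)^2*(p^3 + 2*p^2 - 8*p) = (p + 3)^2*(p + 4)*(p^2 - 2*p) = p*(p + 3)^2*(p + 4)*(p - 2)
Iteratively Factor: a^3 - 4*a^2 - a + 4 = (a - 1)*(a^2 - 3*a - 4) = (a - 1)*(a + 1)*(a - 4)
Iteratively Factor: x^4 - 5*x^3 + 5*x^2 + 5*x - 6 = (x - 3)*(x^3 - 2*x^2 - x + 2) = (x - 3)*(x + 1)*(x^2 - 3*x + 2) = (x - 3)*(x - 2)*(x + 1)*(x - 1)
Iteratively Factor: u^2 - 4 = (u - 2)*(u + 2)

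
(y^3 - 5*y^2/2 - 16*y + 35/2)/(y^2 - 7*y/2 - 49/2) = (y^2 - 6*y + 5)/(y - 7)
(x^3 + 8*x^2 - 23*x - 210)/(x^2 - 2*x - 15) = (x^2 + 13*x + 42)/(x + 3)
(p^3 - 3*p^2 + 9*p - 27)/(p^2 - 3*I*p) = p - 3 + 3*I - 9*I/p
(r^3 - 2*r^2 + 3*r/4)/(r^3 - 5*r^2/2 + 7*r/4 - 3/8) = 2*r/(2*r - 1)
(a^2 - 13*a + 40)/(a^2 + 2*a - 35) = (a - 8)/(a + 7)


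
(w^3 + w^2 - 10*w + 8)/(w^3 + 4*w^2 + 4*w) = (w^3 + w^2 - 10*w + 8)/(w*(w^2 + 4*w + 4))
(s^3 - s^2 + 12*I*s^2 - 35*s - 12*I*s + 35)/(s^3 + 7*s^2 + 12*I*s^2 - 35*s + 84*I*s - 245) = (s - 1)/(s + 7)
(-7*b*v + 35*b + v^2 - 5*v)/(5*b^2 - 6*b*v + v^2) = (-7*b*v + 35*b + v^2 - 5*v)/(5*b^2 - 6*b*v + v^2)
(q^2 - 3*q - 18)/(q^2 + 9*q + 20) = (q^2 - 3*q - 18)/(q^2 + 9*q + 20)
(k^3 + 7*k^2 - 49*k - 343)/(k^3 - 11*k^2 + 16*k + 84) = (k^2 + 14*k + 49)/(k^2 - 4*k - 12)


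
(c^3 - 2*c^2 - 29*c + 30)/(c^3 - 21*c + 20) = (c - 6)/(c - 4)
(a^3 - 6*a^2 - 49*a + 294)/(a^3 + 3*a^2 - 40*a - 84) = (a - 7)/(a + 2)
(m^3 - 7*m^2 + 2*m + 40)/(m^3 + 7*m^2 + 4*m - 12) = (m^2 - 9*m + 20)/(m^2 + 5*m - 6)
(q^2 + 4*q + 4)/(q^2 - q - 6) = (q + 2)/(q - 3)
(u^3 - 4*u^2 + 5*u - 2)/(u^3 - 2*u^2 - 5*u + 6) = (u^2 - 3*u + 2)/(u^2 - u - 6)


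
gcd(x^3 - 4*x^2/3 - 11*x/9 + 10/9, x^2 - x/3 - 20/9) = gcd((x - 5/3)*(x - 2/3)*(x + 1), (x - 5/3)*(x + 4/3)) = x - 5/3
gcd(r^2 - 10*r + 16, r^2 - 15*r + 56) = r - 8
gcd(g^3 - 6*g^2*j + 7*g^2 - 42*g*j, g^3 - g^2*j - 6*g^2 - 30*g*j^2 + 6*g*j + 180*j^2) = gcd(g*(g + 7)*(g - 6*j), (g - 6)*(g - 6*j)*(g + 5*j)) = g - 6*j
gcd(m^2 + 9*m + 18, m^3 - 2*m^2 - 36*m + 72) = m + 6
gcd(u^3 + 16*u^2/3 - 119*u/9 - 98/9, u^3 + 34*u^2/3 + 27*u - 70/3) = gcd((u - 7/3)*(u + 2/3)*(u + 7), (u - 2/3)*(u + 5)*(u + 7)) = u + 7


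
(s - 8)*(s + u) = s^2 + s*u - 8*s - 8*u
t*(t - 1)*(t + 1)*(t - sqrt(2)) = t^4 - sqrt(2)*t^3 - t^2 + sqrt(2)*t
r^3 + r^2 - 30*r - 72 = (r - 6)*(r + 3)*(r + 4)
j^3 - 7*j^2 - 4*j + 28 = (j - 7)*(j - 2)*(j + 2)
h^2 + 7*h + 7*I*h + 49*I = (h + 7)*(h + 7*I)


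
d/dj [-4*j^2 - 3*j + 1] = -8*j - 3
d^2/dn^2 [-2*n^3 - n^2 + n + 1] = -12*n - 2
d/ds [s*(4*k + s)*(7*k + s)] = 28*k^2 + 22*k*s + 3*s^2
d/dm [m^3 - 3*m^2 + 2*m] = 3*m^2 - 6*m + 2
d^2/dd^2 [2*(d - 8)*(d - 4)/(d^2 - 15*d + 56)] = 12/(d^3 - 21*d^2 + 147*d - 343)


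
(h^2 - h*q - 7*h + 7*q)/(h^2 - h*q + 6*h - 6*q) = (h - 7)/(h + 6)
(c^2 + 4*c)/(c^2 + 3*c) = (c + 4)/(c + 3)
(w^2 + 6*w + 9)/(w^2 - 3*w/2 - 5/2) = 2*(w^2 + 6*w + 9)/(2*w^2 - 3*w - 5)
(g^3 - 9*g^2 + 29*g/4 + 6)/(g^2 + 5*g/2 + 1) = (g^2 - 19*g/2 + 12)/(g + 2)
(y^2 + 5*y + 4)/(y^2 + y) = (y + 4)/y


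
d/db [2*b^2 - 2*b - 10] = 4*b - 2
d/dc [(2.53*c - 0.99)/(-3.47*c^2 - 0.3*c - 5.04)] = (8.7791*c^2 - 6.8706*c - 13.0482)/(12.0409*c^4 + 2.082*c^3 + 35.0676*c^2 + 3.024*c + 25.4016)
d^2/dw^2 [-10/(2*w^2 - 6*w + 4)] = 10*(w^2 - 3*w - (2*w - 3)^2 + 2)/(w^2 - 3*w + 2)^3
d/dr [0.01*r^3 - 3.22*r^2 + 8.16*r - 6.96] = 0.03*r^2 - 6.44*r + 8.16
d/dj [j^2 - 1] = 2*j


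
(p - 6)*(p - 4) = p^2 - 10*p + 24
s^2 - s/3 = s*(s - 1/3)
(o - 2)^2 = o^2 - 4*o + 4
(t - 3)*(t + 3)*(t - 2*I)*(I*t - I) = I*t^4 + 2*t^3 - I*t^3 - 2*t^2 - 9*I*t^2 - 18*t + 9*I*t + 18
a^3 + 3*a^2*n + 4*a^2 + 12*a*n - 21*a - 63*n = (a - 3)*(a + 7)*(a + 3*n)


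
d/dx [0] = 0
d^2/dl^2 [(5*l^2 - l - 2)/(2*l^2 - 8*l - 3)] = 2*(76*l^3 + 66*l^2 + 78*l - 71)/(8*l^6 - 96*l^5 + 348*l^4 - 224*l^3 - 522*l^2 - 216*l - 27)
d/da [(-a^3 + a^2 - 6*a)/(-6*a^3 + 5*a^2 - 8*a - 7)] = (a^4 - 56*a^3 + 43*a^2 - 14*a + 42)/(36*a^6 - 60*a^5 + 121*a^4 + 4*a^3 - 6*a^2 + 112*a + 49)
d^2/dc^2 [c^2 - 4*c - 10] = 2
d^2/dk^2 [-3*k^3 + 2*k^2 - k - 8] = 4 - 18*k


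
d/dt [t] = 1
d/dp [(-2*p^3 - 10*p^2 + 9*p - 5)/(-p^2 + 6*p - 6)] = (2*p^4 - 24*p^3 - 15*p^2 + 110*p - 24)/(p^4 - 12*p^3 + 48*p^2 - 72*p + 36)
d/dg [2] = 0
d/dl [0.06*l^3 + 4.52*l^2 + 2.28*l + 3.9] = 0.18*l^2 + 9.04*l + 2.28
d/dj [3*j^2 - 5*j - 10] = 6*j - 5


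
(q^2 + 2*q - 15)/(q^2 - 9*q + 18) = (q + 5)/(q - 6)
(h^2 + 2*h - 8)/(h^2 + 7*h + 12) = (h - 2)/(h + 3)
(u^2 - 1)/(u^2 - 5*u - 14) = (1 - u^2)/(-u^2 + 5*u + 14)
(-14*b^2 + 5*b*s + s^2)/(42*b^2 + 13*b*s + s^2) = (-2*b + s)/(6*b + s)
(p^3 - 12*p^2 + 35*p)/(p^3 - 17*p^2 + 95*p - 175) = p/(p - 5)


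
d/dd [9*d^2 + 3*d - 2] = 18*d + 3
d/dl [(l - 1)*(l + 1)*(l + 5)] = 3*l^2 + 10*l - 1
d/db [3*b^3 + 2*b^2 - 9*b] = 9*b^2 + 4*b - 9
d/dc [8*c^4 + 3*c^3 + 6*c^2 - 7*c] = 32*c^3 + 9*c^2 + 12*c - 7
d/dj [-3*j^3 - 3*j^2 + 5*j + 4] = -9*j^2 - 6*j + 5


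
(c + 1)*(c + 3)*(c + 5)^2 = c^4 + 14*c^3 + 68*c^2 + 130*c + 75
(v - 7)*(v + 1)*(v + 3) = v^3 - 3*v^2 - 25*v - 21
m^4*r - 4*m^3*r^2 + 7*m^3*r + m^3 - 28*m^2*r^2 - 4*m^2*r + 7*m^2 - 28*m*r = m*(m + 7)*(m - 4*r)*(m*r + 1)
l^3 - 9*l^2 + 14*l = l*(l - 7)*(l - 2)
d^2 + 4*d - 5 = (d - 1)*(d + 5)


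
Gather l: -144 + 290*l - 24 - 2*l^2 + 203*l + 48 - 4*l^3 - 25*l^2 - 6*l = -4*l^3 - 27*l^2 + 487*l - 120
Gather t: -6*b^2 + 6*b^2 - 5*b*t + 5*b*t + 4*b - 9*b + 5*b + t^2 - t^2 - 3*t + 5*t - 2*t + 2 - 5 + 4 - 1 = 0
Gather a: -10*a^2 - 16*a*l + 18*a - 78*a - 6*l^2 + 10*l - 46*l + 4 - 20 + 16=-10*a^2 + a*(-16*l - 60) - 6*l^2 - 36*l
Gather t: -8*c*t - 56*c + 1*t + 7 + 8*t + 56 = -56*c + t*(9 - 8*c) + 63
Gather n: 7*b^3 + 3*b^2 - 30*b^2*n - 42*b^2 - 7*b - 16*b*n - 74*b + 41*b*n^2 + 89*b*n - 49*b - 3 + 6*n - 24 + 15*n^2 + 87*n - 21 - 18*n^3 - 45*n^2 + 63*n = 7*b^3 - 39*b^2 - 130*b - 18*n^3 + n^2*(41*b - 30) + n*(-30*b^2 + 73*b + 156) - 48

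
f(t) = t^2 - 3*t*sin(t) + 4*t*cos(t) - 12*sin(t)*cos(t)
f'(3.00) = -2.69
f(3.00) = -2.47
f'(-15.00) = -106.14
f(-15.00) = 235.39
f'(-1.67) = 3.87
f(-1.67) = -2.72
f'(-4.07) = -3.83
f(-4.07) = 41.85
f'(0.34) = -7.30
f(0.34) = -2.72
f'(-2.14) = -9.55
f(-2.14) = -1.66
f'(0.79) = -1.54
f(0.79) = -4.84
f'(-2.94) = -31.23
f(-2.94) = 16.05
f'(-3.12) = -31.79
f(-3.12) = 21.75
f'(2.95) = -3.29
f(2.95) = -2.32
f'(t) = -4*t*sin(t) - 3*t*cos(t) + 2*t + 12*sin(t)^2 - 3*sin(t) - 12*cos(t)^2 + 4*cos(t)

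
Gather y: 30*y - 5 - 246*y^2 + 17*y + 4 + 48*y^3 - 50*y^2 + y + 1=48*y^3 - 296*y^2 + 48*y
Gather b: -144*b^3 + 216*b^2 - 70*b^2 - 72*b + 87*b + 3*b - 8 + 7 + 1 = -144*b^3 + 146*b^2 + 18*b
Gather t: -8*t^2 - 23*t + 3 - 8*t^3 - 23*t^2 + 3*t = -8*t^3 - 31*t^2 - 20*t + 3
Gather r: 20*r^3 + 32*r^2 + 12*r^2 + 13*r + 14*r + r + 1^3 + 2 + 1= 20*r^3 + 44*r^2 + 28*r + 4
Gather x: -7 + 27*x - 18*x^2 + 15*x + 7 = -18*x^2 + 42*x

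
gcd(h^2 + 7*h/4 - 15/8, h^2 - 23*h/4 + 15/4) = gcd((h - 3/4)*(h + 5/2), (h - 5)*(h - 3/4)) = h - 3/4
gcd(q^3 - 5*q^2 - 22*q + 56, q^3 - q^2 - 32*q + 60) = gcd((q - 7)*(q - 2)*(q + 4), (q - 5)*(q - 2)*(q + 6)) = q - 2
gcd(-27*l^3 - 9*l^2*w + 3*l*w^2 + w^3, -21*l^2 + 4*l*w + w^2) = -3*l + w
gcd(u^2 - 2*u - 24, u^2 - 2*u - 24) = u^2 - 2*u - 24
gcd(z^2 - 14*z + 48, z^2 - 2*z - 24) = z - 6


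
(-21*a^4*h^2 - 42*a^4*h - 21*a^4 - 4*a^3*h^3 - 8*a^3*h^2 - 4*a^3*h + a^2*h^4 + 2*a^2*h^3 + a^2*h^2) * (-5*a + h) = 105*a^5*h^2 + 210*a^5*h + 105*a^5 - a^4*h^3 - 2*a^4*h^2 - a^4*h - 9*a^3*h^4 - 18*a^3*h^3 - 9*a^3*h^2 + a^2*h^5 + 2*a^2*h^4 + a^2*h^3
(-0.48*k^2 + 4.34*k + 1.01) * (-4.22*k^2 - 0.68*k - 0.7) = 2.0256*k^4 - 17.9884*k^3 - 6.8774*k^2 - 3.7248*k - 0.707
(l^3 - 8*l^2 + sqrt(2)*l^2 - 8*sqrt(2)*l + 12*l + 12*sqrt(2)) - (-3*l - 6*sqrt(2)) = l^3 - 8*l^2 + sqrt(2)*l^2 - 8*sqrt(2)*l + 15*l + 18*sqrt(2)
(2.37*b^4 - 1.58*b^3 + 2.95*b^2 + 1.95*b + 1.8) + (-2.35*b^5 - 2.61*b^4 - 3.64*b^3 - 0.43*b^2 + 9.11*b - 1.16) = -2.35*b^5 - 0.24*b^4 - 5.22*b^3 + 2.52*b^2 + 11.06*b + 0.64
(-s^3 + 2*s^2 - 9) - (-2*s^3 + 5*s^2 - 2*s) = s^3 - 3*s^2 + 2*s - 9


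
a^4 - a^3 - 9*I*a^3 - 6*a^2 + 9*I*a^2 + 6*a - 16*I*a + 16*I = (a - 8*I)*(a - 2*I)*(-I*a + 1)*(I*a - I)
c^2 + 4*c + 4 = (c + 2)^2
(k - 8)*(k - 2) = k^2 - 10*k + 16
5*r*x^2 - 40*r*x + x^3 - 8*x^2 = x*(5*r + x)*(x - 8)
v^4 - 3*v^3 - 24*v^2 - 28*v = v*(v - 7)*(v + 2)^2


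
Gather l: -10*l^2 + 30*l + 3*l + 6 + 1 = -10*l^2 + 33*l + 7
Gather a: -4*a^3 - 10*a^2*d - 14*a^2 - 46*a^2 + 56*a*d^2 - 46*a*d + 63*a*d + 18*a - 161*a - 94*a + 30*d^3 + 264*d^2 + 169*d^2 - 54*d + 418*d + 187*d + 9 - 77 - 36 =-4*a^3 + a^2*(-10*d - 60) + a*(56*d^2 + 17*d - 237) + 30*d^3 + 433*d^2 + 551*d - 104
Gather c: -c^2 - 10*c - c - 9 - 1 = -c^2 - 11*c - 10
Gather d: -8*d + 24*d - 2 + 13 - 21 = 16*d - 10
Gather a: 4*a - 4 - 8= 4*a - 12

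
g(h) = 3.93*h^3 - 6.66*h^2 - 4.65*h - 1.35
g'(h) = 11.79*h^2 - 13.32*h - 4.65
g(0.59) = -5.60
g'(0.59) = -8.40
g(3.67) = 86.14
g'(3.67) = 105.26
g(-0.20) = -0.72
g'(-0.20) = -1.51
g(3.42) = 62.06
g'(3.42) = 87.70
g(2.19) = -2.20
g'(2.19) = 22.73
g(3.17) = 42.17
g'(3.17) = 71.60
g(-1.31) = -15.52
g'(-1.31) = 33.03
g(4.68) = 233.86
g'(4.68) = 191.24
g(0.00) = -1.35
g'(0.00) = -4.65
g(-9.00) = -3363.93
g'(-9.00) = 1070.22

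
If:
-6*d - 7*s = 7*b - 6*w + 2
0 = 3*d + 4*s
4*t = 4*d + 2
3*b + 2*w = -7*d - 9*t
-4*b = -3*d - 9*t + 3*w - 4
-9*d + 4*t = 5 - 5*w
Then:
No Solution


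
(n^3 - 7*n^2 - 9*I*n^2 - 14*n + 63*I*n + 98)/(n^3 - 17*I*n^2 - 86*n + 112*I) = (n - 7)/(n - 8*I)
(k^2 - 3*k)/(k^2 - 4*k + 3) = k/(k - 1)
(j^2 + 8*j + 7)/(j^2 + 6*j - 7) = (j + 1)/(j - 1)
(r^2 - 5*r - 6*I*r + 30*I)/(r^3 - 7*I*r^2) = (r^2 - 5*r - 6*I*r + 30*I)/(r^2*(r - 7*I))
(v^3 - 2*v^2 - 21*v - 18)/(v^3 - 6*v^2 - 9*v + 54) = (v + 1)/(v - 3)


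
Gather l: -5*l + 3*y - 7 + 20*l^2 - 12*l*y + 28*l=20*l^2 + l*(23 - 12*y) + 3*y - 7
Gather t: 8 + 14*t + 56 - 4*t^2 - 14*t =64 - 4*t^2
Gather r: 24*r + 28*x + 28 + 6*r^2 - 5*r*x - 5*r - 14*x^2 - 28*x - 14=6*r^2 + r*(19 - 5*x) - 14*x^2 + 14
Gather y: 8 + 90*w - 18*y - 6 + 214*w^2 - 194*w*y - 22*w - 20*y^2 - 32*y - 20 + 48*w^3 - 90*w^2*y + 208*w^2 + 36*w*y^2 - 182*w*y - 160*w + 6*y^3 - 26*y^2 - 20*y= 48*w^3 + 422*w^2 - 92*w + 6*y^3 + y^2*(36*w - 46) + y*(-90*w^2 - 376*w - 70) - 18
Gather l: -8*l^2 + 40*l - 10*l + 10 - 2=-8*l^2 + 30*l + 8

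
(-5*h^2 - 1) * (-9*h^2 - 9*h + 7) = 45*h^4 + 45*h^3 - 26*h^2 + 9*h - 7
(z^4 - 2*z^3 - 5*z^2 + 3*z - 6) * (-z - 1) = -z^5 + z^4 + 7*z^3 + 2*z^2 + 3*z + 6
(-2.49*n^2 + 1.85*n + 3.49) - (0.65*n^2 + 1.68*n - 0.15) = -3.14*n^2 + 0.17*n + 3.64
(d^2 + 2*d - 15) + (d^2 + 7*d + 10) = 2*d^2 + 9*d - 5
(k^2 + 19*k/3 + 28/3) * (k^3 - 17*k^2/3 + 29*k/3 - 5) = k^5 + 2*k^4/3 - 152*k^3/9 + 10*k^2/3 + 527*k/9 - 140/3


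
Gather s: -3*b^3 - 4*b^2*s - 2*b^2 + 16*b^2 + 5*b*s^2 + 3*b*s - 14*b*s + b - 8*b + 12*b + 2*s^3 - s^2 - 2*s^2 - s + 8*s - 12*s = -3*b^3 + 14*b^2 + 5*b + 2*s^3 + s^2*(5*b - 3) + s*(-4*b^2 - 11*b - 5)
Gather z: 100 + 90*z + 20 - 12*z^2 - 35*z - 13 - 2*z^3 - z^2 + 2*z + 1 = -2*z^3 - 13*z^2 + 57*z + 108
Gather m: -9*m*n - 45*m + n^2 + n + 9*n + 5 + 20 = m*(-9*n - 45) + n^2 + 10*n + 25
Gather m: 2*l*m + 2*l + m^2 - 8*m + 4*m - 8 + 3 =2*l + m^2 + m*(2*l - 4) - 5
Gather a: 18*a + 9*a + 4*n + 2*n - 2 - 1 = 27*a + 6*n - 3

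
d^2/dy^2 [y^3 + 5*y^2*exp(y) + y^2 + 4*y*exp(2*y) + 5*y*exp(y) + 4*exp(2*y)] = 5*y^2*exp(y) + 16*y*exp(2*y) + 25*y*exp(y) + 6*y + 32*exp(2*y) + 20*exp(y) + 2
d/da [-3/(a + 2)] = 3/(a + 2)^2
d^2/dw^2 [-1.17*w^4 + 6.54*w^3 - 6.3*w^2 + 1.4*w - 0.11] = -14.04*w^2 + 39.24*w - 12.6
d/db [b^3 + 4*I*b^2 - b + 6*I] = 3*b^2 + 8*I*b - 1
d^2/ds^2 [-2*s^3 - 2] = -12*s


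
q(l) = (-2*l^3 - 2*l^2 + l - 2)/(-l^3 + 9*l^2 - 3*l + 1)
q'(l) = (-6*l^2 - 4*l + 1)/(-l^3 + 9*l^2 - 3*l + 1) + (3*l^2 - 18*l + 3)*(-2*l^3 - 2*l^2 + l - 2)/(-l^3 + 9*l^2 - 3*l + 1)^2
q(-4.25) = 0.44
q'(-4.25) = -0.13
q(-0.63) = -0.44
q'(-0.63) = -0.84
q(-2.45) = 0.17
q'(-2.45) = -0.19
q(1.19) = -0.83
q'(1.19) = -0.06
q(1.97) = -1.03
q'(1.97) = -0.39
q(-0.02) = -1.90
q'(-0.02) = -4.99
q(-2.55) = 0.19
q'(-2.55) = -0.18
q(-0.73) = -0.36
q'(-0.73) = -0.68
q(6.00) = -5.49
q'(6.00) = -2.81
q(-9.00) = 0.86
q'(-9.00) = -0.06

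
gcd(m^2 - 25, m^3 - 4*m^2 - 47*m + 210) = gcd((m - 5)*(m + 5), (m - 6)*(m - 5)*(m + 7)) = m - 5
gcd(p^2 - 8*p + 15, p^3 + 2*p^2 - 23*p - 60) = p - 5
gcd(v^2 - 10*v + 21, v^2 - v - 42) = v - 7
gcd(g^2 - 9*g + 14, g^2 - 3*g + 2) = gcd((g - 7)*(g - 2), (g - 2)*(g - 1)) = g - 2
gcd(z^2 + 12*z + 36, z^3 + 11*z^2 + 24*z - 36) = z^2 + 12*z + 36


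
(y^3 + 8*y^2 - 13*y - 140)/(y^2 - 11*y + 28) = (y^2 + 12*y + 35)/(y - 7)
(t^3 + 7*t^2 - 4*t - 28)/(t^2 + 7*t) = t - 4/t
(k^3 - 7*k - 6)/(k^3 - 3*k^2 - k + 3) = (k + 2)/(k - 1)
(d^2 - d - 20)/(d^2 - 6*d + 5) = (d + 4)/(d - 1)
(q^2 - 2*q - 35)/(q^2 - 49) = (q + 5)/(q + 7)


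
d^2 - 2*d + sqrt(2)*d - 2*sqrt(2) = (d - 2)*(d + sqrt(2))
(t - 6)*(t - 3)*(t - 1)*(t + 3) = t^4 - 7*t^3 - 3*t^2 + 63*t - 54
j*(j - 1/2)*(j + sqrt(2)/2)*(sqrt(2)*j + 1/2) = sqrt(2)*j^4 - sqrt(2)*j^3/2 + 3*j^3/2 - 3*j^2/4 + sqrt(2)*j^2/4 - sqrt(2)*j/8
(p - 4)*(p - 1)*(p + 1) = p^3 - 4*p^2 - p + 4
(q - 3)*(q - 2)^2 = q^3 - 7*q^2 + 16*q - 12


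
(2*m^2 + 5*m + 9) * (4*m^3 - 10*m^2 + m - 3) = 8*m^5 - 12*m^3 - 91*m^2 - 6*m - 27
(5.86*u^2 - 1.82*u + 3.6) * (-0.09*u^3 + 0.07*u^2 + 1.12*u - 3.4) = -0.5274*u^5 + 0.574*u^4 + 6.1118*u^3 - 21.7104*u^2 + 10.22*u - 12.24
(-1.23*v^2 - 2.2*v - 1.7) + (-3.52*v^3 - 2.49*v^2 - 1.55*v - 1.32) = -3.52*v^3 - 3.72*v^2 - 3.75*v - 3.02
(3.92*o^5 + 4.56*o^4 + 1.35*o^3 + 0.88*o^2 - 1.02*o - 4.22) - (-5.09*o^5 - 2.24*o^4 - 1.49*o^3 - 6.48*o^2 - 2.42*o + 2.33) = 9.01*o^5 + 6.8*o^4 + 2.84*o^3 + 7.36*o^2 + 1.4*o - 6.55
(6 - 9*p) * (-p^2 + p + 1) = 9*p^3 - 15*p^2 - 3*p + 6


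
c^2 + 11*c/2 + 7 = (c + 2)*(c + 7/2)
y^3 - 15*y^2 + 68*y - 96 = (y - 8)*(y - 4)*(y - 3)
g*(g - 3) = g^2 - 3*g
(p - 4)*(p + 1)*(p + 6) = p^3 + 3*p^2 - 22*p - 24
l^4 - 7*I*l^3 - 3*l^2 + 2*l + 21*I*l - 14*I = (l - 1)^2*(l + 2)*(l - 7*I)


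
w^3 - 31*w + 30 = (w - 5)*(w - 1)*(w + 6)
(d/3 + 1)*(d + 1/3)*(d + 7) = d^3/3 + 31*d^2/9 + 73*d/9 + 7/3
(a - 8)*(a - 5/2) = a^2 - 21*a/2 + 20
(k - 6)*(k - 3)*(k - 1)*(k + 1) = k^4 - 9*k^3 + 17*k^2 + 9*k - 18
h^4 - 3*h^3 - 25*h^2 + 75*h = h*(h - 5)*(h - 3)*(h + 5)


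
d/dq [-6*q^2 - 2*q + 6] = -12*q - 2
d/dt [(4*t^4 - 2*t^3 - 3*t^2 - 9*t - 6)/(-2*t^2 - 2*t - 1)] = (-16*t^5 - 20*t^4 - 8*t^3 - 6*t^2 - 18*t - 3)/(4*t^4 + 8*t^3 + 8*t^2 + 4*t + 1)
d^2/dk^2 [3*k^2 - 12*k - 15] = 6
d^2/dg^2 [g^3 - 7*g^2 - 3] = 6*g - 14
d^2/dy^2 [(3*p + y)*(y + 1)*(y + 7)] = 6*p + 6*y + 16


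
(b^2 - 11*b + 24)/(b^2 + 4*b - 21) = (b - 8)/(b + 7)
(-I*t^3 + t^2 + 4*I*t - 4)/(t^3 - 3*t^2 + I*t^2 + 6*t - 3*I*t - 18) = (-I*t^3 + t^2 + 4*I*t - 4)/(t^3 + t^2*(-3 + I) + 3*t*(2 - I) - 18)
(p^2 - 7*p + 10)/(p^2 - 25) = (p - 2)/(p + 5)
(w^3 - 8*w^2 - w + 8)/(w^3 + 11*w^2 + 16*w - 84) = (w^3 - 8*w^2 - w + 8)/(w^3 + 11*w^2 + 16*w - 84)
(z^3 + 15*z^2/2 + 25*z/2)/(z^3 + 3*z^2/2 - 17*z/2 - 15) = z*(z + 5)/(z^2 - z - 6)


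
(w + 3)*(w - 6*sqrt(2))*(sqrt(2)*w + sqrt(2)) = sqrt(2)*w^3 - 12*w^2 + 4*sqrt(2)*w^2 - 48*w + 3*sqrt(2)*w - 36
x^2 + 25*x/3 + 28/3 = (x + 4/3)*(x + 7)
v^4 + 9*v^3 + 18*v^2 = v^2*(v + 3)*(v + 6)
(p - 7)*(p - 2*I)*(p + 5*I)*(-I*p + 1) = -I*p^4 + 4*p^3 + 7*I*p^3 - 28*p^2 - 7*I*p^2 + 10*p + 49*I*p - 70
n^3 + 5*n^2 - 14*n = n*(n - 2)*(n + 7)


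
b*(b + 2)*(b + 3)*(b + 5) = b^4 + 10*b^3 + 31*b^2 + 30*b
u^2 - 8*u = u*(u - 8)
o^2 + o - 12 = (o - 3)*(o + 4)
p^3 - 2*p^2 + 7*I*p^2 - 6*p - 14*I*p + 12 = (p - 2)*(p + I)*(p + 6*I)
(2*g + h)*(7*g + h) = 14*g^2 + 9*g*h + h^2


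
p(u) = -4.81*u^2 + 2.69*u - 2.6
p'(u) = 2.69 - 9.62*u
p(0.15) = -2.30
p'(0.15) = 1.25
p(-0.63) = -6.20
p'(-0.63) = 8.75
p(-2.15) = -30.62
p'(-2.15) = 23.37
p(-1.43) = -16.28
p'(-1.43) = 16.45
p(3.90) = -65.27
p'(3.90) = -34.83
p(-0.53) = -5.38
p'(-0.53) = 7.79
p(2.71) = -30.64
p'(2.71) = -23.38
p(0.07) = -2.44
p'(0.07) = 2.02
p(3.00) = -37.82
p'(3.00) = -26.17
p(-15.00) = -1125.20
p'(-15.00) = 146.99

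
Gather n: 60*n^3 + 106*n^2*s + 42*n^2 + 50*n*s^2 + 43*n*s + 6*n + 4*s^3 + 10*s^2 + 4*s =60*n^3 + n^2*(106*s + 42) + n*(50*s^2 + 43*s + 6) + 4*s^3 + 10*s^2 + 4*s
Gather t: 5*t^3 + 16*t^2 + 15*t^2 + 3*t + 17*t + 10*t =5*t^3 + 31*t^2 + 30*t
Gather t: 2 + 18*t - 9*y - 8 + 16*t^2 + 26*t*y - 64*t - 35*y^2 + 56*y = 16*t^2 + t*(26*y - 46) - 35*y^2 + 47*y - 6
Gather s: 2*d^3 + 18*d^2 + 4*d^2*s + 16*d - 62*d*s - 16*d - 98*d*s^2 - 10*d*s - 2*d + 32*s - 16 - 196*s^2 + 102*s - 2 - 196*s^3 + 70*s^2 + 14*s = 2*d^3 + 18*d^2 - 2*d - 196*s^3 + s^2*(-98*d - 126) + s*(4*d^2 - 72*d + 148) - 18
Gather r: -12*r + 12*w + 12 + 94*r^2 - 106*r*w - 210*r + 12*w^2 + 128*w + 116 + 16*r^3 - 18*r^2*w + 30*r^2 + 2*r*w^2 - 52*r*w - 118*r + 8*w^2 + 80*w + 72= 16*r^3 + r^2*(124 - 18*w) + r*(2*w^2 - 158*w - 340) + 20*w^2 + 220*w + 200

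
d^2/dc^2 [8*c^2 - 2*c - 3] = 16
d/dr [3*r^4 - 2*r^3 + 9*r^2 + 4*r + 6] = 12*r^3 - 6*r^2 + 18*r + 4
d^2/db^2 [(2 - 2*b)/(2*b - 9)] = -56/(2*b - 9)^3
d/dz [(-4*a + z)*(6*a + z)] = 2*a + 2*z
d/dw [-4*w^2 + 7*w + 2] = 7 - 8*w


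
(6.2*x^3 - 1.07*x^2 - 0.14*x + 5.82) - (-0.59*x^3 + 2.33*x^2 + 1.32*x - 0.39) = 6.79*x^3 - 3.4*x^2 - 1.46*x + 6.21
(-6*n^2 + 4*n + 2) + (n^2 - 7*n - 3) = -5*n^2 - 3*n - 1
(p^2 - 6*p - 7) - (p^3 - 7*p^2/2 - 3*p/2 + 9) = -p^3 + 9*p^2/2 - 9*p/2 - 16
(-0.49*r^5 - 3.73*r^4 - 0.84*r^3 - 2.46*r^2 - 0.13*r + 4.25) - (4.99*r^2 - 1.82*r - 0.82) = -0.49*r^5 - 3.73*r^4 - 0.84*r^3 - 7.45*r^2 + 1.69*r + 5.07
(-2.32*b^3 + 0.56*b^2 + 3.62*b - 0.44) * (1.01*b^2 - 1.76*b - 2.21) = -2.3432*b^5 + 4.6488*b^4 + 7.7978*b^3 - 8.0532*b^2 - 7.2258*b + 0.9724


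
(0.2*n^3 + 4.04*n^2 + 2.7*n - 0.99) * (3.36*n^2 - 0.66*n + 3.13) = 0.672*n^5 + 13.4424*n^4 + 7.0316*n^3 + 7.5368*n^2 + 9.1044*n - 3.0987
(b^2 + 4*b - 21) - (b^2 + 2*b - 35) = 2*b + 14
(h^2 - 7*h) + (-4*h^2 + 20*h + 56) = -3*h^2 + 13*h + 56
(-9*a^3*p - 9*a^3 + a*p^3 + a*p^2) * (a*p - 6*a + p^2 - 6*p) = -9*a^4*p^2 + 45*a^4*p + 54*a^4 - 9*a^3*p^3 + 45*a^3*p^2 + 54*a^3*p + a^2*p^4 - 5*a^2*p^3 - 6*a^2*p^2 + a*p^5 - 5*a*p^4 - 6*a*p^3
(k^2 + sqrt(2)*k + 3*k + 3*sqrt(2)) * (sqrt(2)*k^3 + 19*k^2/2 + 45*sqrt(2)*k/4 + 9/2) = sqrt(2)*k^5 + 3*sqrt(2)*k^4 + 23*k^4/2 + 83*sqrt(2)*k^3/4 + 69*k^3/2 + 27*k^2 + 249*sqrt(2)*k^2/4 + 9*sqrt(2)*k/2 + 81*k + 27*sqrt(2)/2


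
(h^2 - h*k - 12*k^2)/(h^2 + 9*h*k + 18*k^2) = (h - 4*k)/(h + 6*k)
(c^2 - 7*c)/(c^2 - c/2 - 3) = 2*c*(7 - c)/(-2*c^2 + c + 6)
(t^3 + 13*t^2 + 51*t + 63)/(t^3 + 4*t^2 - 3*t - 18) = (t + 7)/(t - 2)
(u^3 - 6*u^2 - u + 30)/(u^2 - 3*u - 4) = (-u^3 + 6*u^2 + u - 30)/(-u^2 + 3*u + 4)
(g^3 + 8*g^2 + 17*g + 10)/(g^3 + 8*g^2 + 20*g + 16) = (g^2 + 6*g + 5)/(g^2 + 6*g + 8)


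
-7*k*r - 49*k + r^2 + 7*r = (-7*k + r)*(r + 7)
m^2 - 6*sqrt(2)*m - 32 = (m - 8*sqrt(2))*(m + 2*sqrt(2))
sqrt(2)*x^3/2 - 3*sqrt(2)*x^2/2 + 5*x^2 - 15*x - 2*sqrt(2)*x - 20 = (x - 4)*(x + 5*sqrt(2))*(sqrt(2)*x/2 + sqrt(2)/2)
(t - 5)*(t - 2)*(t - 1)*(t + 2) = t^4 - 6*t^3 + t^2 + 24*t - 20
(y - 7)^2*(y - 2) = y^3 - 16*y^2 + 77*y - 98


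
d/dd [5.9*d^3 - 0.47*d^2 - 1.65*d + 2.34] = 17.7*d^2 - 0.94*d - 1.65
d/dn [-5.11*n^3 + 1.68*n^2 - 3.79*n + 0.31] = -15.33*n^2 + 3.36*n - 3.79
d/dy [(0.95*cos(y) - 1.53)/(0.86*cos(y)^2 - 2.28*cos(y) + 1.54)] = (0.817*cos(y)^2 - 2.6316*cos(y) + 2.0254)*sin(y)/(0.7396*cos(y)^4 - 3.9216*cos(y)^3 + 7.8472*cos(y)^2 - 7.0224*cos(y) + 2.3716)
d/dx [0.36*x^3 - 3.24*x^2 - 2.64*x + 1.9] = 1.08*x^2 - 6.48*x - 2.64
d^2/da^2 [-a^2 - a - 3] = -2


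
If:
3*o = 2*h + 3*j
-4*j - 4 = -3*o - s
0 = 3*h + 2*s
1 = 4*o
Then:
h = 51/14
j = -61/28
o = 1/4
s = -153/28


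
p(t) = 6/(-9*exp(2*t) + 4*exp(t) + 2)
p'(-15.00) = 0.00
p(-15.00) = 3.00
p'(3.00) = 0.00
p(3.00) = 0.00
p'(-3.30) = -0.16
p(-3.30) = 2.81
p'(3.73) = 0.00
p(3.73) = -0.00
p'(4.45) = 0.00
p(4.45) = -0.00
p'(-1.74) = -0.15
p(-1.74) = 2.47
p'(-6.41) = -0.01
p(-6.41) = 2.99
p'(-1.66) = -0.11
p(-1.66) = 2.46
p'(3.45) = 0.00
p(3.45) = -0.00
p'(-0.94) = 1.48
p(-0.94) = 2.74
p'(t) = 6*(18*exp(2*t) - 4*exp(t))/(-9*exp(2*t) + 4*exp(t) + 2)^2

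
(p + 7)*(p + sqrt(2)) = p^2 + sqrt(2)*p + 7*p + 7*sqrt(2)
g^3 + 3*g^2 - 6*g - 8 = (g - 2)*(g + 1)*(g + 4)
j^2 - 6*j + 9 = (j - 3)^2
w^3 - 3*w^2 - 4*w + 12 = (w - 3)*(w - 2)*(w + 2)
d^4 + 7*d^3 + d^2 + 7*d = d*(d + 7)*(d - I)*(d + I)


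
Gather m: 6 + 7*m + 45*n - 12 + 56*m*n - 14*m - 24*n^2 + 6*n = m*(56*n - 7) - 24*n^2 + 51*n - 6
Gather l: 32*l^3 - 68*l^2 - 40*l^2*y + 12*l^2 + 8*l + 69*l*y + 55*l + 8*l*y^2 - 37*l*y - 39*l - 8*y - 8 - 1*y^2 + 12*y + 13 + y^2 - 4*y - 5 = 32*l^3 + l^2*(-40*y - 56) + l*(8*y^2 + 32*y + 24)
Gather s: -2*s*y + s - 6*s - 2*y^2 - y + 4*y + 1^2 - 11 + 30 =s*(-2*y - 5) - 2*y^2 + 3*y + 20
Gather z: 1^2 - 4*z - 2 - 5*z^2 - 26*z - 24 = -5*z^2 - 30*z - 25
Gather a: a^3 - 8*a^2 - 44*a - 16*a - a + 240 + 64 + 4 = a^3 - 8*a^2 - 61*a + 308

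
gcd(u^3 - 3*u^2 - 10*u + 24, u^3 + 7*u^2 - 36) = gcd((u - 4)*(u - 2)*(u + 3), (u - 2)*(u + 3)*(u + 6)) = u^2 + u - 6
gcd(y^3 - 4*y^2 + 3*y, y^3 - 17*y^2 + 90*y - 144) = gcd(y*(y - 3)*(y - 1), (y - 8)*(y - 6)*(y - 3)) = y - 3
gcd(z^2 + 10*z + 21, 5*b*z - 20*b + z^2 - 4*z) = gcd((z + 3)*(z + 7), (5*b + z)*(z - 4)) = 1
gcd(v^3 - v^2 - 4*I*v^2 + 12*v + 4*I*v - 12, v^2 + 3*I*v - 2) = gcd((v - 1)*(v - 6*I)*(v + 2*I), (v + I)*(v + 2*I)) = v + 2*I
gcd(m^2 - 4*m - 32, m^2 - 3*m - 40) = m - 8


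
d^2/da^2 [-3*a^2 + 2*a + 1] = -6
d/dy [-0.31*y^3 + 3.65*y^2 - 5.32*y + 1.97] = -0.93*y^2 + 7.3*y - 5.32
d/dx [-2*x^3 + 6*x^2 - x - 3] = -6*x^2 + 12*x - 1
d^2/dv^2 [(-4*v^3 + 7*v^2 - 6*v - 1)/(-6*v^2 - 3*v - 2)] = 2*(330*v^3 + 432*v^2 - 114*v - 67)/(216*v^6 + 324*v^5 + 378*v^4 + 243*v^3 + 126*v^2 + 36*v + 8)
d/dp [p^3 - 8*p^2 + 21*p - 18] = 3*p^2 - 16*p + 21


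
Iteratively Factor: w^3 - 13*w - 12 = (w + 1)*(w^2 - w - 12) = (w - 4)*(w + 1)*(w + 3)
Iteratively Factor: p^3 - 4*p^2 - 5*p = (p)*(p^2 - 4*p - 5) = p*(p + 1)*(p - 5)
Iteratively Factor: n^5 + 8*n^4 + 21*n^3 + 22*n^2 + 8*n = (n + 1)*(n^4 + 7*n^3 + 14*n^2 + 8*n) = (n + 1)^2*(n^3 + 6*n^2 + 8*n) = n*(n + 1)^2*(n^2 + 6*n + 8) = n*(n + 1)^2*(n + 4)*(n + 2)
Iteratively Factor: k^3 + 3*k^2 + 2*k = (k + 2)*(k^2 + k) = k*(k + 2)*(k + 1)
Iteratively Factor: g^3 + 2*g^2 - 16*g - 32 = (g + 4)*(g^2 - 2*g - 8) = (g + 2)*(g + 4)*(g - 4)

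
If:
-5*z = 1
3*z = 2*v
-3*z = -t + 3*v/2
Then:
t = -21/20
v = -3/10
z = -1/5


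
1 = 1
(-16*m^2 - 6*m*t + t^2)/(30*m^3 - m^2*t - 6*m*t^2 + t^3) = (-8*m + t)/(15*m^2 - 8*m*t + t^2)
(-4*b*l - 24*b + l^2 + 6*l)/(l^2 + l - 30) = (-4*b + l)/(l - 5)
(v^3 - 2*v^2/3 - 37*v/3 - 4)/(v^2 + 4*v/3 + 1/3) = (v^2 - v - 12)/(v + 1)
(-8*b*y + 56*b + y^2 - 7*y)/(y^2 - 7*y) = (-8*b + y)/y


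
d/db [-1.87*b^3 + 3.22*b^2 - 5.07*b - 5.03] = -5.61*b^2 + 6.44*b - 5.07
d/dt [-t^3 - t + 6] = -3*t^2 - 1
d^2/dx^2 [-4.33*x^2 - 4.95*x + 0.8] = -8.66000000000000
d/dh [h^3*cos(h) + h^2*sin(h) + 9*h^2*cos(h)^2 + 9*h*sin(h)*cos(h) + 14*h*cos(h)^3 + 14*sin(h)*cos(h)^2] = -h^3*sin(h) - 9*h^2*sin(2*h) + 4*h^2*cos(h) - 17*h*sin(h)/2 - 21*h*sin(3*h)/2 + 18*h*cos(2*h) + 9*h + 9*sin(2*h)/2 + 14*cos(h) + 14*cos(3*h)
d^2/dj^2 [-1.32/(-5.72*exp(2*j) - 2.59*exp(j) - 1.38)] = (1.32*(11.44*exp(j) + 2.59)*(22.88*exp(j) + 5.18)*exp(j) - (30.2016*exp(j) + 3.4188)*(5.72*exp(2*j) + 2.59*exp(j) + 1.38))*exp(j)/(5.72*exp(2*j) + 2.59*exp(j) + 1.38)^3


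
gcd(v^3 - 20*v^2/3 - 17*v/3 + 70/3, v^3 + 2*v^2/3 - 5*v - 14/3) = v + 2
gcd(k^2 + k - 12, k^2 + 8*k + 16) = k + 4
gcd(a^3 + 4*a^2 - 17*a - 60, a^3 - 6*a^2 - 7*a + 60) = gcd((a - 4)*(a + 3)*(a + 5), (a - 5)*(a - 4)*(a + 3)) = a^2 - a - 12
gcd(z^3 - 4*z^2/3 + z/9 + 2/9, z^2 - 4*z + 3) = z - 1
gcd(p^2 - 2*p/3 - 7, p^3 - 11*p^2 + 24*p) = p - 3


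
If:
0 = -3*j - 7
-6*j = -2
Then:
No Solution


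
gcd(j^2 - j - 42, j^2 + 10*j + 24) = j + 6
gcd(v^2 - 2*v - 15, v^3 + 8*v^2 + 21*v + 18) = v + 3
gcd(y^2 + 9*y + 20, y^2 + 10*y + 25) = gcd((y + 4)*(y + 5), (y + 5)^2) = y + 5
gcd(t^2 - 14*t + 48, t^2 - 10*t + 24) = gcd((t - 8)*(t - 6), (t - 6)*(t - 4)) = t - 6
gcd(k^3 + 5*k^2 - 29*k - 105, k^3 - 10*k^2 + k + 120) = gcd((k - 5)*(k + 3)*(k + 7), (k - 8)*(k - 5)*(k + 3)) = k^2 - 2*k - 15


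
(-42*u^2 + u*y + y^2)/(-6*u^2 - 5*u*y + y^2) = (7*u + y)/(u + y)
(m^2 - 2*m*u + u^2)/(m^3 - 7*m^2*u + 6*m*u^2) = (-m + u)/(m*(-m + 6*u))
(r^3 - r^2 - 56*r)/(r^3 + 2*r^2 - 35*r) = (r - 8)/(r - 5)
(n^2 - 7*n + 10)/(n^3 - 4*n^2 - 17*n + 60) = (n - 2)/(n^2 + n - 12)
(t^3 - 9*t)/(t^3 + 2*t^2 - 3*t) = (t - 3)/(t - 1)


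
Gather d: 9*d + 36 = 9*d + 36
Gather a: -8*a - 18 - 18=-8*a - 36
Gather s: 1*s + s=2*s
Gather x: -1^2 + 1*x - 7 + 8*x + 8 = 9*x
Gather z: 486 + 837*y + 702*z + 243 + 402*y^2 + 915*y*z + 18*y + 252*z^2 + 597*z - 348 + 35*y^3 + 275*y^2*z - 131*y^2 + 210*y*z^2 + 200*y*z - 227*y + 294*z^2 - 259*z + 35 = 35*y^3 + 271*y^2 + 628*y + z^2*(210*y + 546) + z*(275*y^2 + 1115*y + 1040) + 416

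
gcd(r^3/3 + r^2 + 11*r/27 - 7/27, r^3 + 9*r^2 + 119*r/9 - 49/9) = r^2 + 2*r - 7/9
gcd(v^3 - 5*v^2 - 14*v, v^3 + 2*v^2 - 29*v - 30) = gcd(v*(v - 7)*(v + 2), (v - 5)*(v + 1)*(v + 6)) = 1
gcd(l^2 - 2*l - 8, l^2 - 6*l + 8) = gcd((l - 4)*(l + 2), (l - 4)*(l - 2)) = l - 4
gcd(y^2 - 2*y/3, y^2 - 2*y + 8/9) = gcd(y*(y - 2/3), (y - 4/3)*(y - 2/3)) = y - 2/3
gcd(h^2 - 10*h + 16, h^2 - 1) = 1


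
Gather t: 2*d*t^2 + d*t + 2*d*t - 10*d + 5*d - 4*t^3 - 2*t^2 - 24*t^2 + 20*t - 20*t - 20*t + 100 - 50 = -5*d - 4*t^3 + t^2*(2*d - 26) + t*(3*d - 20) + 50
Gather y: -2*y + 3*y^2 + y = 3*y^2 - y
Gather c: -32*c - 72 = -32*c - 72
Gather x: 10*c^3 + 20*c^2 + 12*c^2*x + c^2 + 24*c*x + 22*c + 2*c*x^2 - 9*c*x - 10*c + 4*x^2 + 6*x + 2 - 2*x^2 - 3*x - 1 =10*c^3 + 21*c^2 + 12*c + x^2*(2*c + 2) + x*(12*c^2 + 15*c + 3) + 1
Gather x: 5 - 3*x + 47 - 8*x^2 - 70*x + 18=-8*x^2 - 73*x + 70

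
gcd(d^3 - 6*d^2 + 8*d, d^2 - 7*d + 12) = d - 4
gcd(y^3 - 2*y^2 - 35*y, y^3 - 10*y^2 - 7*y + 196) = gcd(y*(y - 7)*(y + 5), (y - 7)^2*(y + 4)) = y - 7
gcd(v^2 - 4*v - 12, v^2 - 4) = v + 2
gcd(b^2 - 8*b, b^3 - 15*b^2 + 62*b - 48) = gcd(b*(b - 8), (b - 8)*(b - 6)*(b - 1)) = b - 8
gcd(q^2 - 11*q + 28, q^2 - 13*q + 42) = q - 7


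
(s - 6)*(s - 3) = s^2 - 9*s + 18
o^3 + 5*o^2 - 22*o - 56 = (o - 4)*(o + 2)*(o + 7)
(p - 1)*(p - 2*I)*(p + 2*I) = p^3 - p^2 + 4*p - 4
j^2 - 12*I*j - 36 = (j - 6*I)^2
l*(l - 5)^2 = l^3 - 10*l^2 + 25*l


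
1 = 1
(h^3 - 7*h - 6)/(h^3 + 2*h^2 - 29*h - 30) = (h^2 - h - 6)/(h^2 + h - 30)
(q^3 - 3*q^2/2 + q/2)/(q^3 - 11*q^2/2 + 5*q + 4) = q*(2*q^2 - 3*q + 1)/(2*q^3 - 11*q^2 + 10*q + 8)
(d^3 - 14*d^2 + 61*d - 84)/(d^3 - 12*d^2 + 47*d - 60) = (d - 7)/(d - 5)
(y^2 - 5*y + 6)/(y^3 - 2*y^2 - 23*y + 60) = (y - 2)/(y^2 + y - 20)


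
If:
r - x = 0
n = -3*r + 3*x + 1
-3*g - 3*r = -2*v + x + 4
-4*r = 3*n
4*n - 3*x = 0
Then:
No Solution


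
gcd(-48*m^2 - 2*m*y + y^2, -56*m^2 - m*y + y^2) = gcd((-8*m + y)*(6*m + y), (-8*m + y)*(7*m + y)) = -8*m + y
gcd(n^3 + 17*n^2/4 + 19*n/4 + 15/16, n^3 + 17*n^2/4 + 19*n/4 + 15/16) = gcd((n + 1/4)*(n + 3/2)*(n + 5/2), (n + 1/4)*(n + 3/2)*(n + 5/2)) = n^3 + 17*n^2/4 + 19*n/4 + 15/16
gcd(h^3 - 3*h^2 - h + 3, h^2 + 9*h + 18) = 1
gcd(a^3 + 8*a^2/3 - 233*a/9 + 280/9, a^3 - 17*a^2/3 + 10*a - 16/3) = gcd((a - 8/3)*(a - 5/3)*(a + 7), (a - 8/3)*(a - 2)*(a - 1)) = a - 8/3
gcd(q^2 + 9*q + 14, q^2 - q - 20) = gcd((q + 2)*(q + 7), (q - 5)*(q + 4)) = 1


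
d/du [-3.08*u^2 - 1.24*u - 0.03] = -6.16*u - 1.24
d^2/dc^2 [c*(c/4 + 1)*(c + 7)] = 3*c/2 + 11/2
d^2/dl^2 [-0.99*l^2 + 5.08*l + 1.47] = -1.98000000000000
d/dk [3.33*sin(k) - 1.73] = 3.33*cos(k)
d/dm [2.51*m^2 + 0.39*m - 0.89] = 5.02*m + 0.39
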